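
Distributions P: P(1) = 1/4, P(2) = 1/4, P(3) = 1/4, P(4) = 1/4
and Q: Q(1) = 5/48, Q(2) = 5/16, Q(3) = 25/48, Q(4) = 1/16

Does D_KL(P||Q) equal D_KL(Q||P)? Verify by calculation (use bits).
D_KL(P||Q) = 0.4706 bits, D_KL(Q||P) = 0.3955 bits. No — D_KL(P||Q) ≠ D_KL(Q||P) for this pair.

D_KL(P||Q) = Σ P(x) log₂(P(x)/Q(x))

Computing term by term:
  P(1)·log₂(P(1)/Q(1)) = (1/4)·log₂((1/4)/(5/48)) = 0.31576
  P(2)·log₂(P(2)/Q(2)) = (1/4)·log₂((1/4)/(5/16)) = -0.08048
  P(3)·log₂(P(3)/Q(3)) = (1/4)·log₂((1/4)/(25/48)) = -0.26472
  P(4)·log₂(P(4)/Q(4)) = (1/4)·log₂((1/4)/(1/16)) = 0.50000

D_KL(P||Q) = 0.31576 - 0.08048 - 0.26472 + 0.50000 = 0.47056 ≈ 0.4706 bits

D_KL(Q||P) = Σ Q(x) log₂(Q(x)/P(x))

Computing term by term:
  Q(1)·log₂(Q(1)/P(1)) = (5/48)·log₂((5/48)/(1/4)) = -0.13157
  Q(2)·log₂(Q(2)/P(2)) = (5/16)·log₂((5/16)/(1/4)) = 0.10060
  Q(3)·log₂(Q(3)/P(3)) = (25/48)·log₂((25/48)/(1/4)) = 0.55151
  Q(4)·log₂(Q(4)/P(4)) = (1/16)·log₂((1/16)/(1/4)) = -0.12500

D_KL(Q||P) = -0.13157 + 0.10060 + 0.55151 - 0.12500 = 0.39554 ≈ 0.3955 bits

These are NOT equal (difference: 0.0751 bits). KL divergence is asymmetric: D_KL(P||Q) ≠ D_KL(Q||P) in general.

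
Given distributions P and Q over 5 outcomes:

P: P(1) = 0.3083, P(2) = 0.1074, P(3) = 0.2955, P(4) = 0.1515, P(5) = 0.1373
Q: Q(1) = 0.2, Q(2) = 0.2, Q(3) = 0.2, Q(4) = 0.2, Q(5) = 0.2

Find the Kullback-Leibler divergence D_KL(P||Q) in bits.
0.1273 bits

D_KL(P||Q) = Σ P(x) log₂(P(x)/Q(x))

Computing term by term:
  P(1)·log₂(P(1)/Q(1)) = 0.3083·log₂(0.3083/0.2) = 0.19248
  P(2)·log₂(P(2)/Q(2)) = 0.1074·log₂(0.1074/0.2) = -0.09634
  P(3)·log₂(P(3)/Q(3)) = 0.2955·log₂(0.2955/0.2) = 0.16641
  P(4)·log₂(P(4)/Q(4)) = 0.1515·log₂(0.1515/0.2) = -0.06070
  P(5)·log₂(P(5)/Q(5)) = 0.1373·log₂(0.1373/0.2) = -0.07451

D_KL(P||Q) = 0.19248 - 0.09634 + 0.16641 - 0.06070 - 0.07451 = 0.12734 ≈ 0.1273 bits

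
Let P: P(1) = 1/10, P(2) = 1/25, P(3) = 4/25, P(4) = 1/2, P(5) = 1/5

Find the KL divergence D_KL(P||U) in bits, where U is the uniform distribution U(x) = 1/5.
0.4166 bits

U(i) = 1/5 for all i

D_KL(P||U) = Σ P(x) log₂(P(x) / (1/5))
           = Σ P(x) log₂(P(x)) + log₂(5)
           = log₂(5) - H(P)

H(P) = -Σ P(x) log₂(P(x)):
  -P(1)·log₂(P(1)) = -(1/10)·log₂(1/10) = 0.33219
  -P(2)·log₂(P(2)) = -(1/25)·log₂(1/25) = 0.18575
  -P(3)·log₂(P(3)) = -(4/25)·log₂(4/25) = 0.42302
  -P(4)·log₂(P(4)) = -(1/2)·log₂(1/2) = 0.50000
  -P(5)·log₂(P(5)) = -(1/5)·log₂(1/5) = 0.46439
H(P) = 0.33219 + 0.18575 + 0.42302 + 0.50000 + 0.46439 = 1.90535 bits

log₂(5) = 2.32193 bits

D_KL(P||U) = 2.32193 - 1.90535 = 0.41658 ≈ 0.4166 bits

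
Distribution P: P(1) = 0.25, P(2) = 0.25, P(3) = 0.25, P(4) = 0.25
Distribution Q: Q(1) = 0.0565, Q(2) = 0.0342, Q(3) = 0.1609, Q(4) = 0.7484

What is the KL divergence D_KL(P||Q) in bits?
1.0173 bits

D_KL(P||Q) = Σ P(x) log₂(P(x)/Q(x))

Computing term by term:
  P(1)·log₂(P(1)/Q(1)) = 0.25·log₂(0.25/0.0565) = 0.53640
  P(2)·log₂(P(2)/Q(2)) = 0.25·log₂(0.25/0.0342) = 0.71746
  P(3)·log₂(P(3)/Q(3)) = 0.25·log₂(0.25/0.1609) = 0.15894
  P(4)·log₂(P(4)/Q(4)) = 0.25·log₂(0.25/0.7484) = -0.39547

D_KL(P||Q) = 0.53640 + 0.71746 + 0.15894 - 0.39547 = 1.01733 ≈ 1.0173 bits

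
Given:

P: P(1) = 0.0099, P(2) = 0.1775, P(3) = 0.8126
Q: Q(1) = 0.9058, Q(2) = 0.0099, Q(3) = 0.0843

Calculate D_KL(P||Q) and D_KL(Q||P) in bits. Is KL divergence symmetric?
D_KL(P||Q) = 3.3310 bits, D_KL(Q||P) = 5.5851 bits. No, KL divergence is not symmetric.

D_KL(P||Q) = Σ P(x) log₂(P(x)/Q(x))

Computing term by term:
  P(1)·log₂(P(1)/Q(1)) = 0.0099·log₂(0.0099/0.9058) = -0.06450
  P(2)·log₂(P(2)/Q(2)) = 0.1775·log₂(0.1775/0.0099) = 0.73915
  P(3)·log₂(P(3)/Q(3)) = 0.8126·log₂(0.8126/0.0843) = 2.65634

D_KL(P||Q) = -0.06450 + 0.73915 + 2.65634 = 3.33099 ≈ 3.3310 bits

D_KL(Q||P) = Σ Q(x) log₂(Q(x)/P(x))

Computing term by term:
  Q(1)·log₂(Q(1)/P(1)) = 0.9058·log₂(0.9058/0.0099) = 5.90185
  Q(2)·log₂(Q(2)/P(2)) = 0.0099·log₂(0.0099/0.1775) = -0.04123
  Q(3)·log₂(Q(3)/P(3)) = 0.0843·log₂(0.0843/0.8126) = -0.27557

D_KL(Q||P) = 5.90185 - 0.04123 - 0.27557 = 5.58505 ≈ 5.5851 bits

These are NOT equal (difference: 2.2541 bits). KL divergence is asymmetric: D_KL(P||Q) ≠ D_KL(Q||P) in general.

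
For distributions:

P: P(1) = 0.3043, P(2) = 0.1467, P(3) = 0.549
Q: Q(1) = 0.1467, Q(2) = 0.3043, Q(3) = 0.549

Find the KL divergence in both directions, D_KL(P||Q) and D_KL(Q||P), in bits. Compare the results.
D_KL(P||Q) = 0.1659 bits, D_KL(Q||P) = 0.1659 bits. The two directions give exactly the same value for this pair.

D_KL(P||Q) = Σ P(x) log₂(P(x)/Q(x))

Computing term by term:
  P(1)·log₂(P(1)/Q(1)) = 0.3043·log₂(0.3043/0.1467) = 0.32031
  P(2)·log₂(P(2)/Q(2)) = 0.1467·log₂(0.1467/0.3043) = -0.15442
  P(3)·log₂(P(3)/Q(3)) = 0.549·log₂(0.549/0.549) = 0.00000

D_KL(P||Q) = 0.32031 - 0.15442 + 0.00000 = 0.16589 ≈ 0.1659 bits

D_KL(Q||P) = Σ Q(x) log₂(Q(x)/P(x))

Computing term by term:
  Q(1)·log₂(Q(1)/P(1)) = 0.1467·log₂(0.1467/0.3043) = -0.15442
  Q(2)·log₂(Q(2)/P(2)) = 0.3043·log₂(0.3043/0.1467) = 0.32031
  Q(3)·log₂(Q(3)/P(3)) = 0.549·log₂(0.549/0.549) = 0.00000

D_KL(Q||P) = -0.15442 + 0.32031 + 0.00000 = 0.16589 ≈ 0.1659 bits

These ARE equal here. Q is P with outcomes relabeled (Q(1) = P(2), Q(2) = P(1)) by a relabeling that is its own inverse, so the two sums contain exactly the same terms in a different order. This is a special case — KL divergence is not symmetric in general: D_KL(P||Q) ≠ D_KL(Q||P) for most P, Q.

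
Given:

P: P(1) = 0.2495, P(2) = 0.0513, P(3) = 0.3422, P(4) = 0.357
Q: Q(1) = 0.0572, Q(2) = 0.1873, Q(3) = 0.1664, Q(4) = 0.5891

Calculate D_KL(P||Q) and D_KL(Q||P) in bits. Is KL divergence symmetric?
D_KL(P||Q) = 0.5323 bits, D_KL(Q||P) = 0.4810 bits. No, KL divergence is not symmetric.

D_KL(P||Q) = Σ P(x) log₂(P(x)/Q(x))

Computing term by term:
  P(1)·log₂(P(1)/Q(1)) = 0.2495·log₂(0.2495/0.0572) = 0.53018
  P(2)·log₂(P(2)/Q(2)) = 0.0513·log₂(0.0513/0.1873) = -0.09584
  P(3)·log₂(P(3)/Q(3)) = 0.3422·log₂(0.3422/0.1664) = 0.35595
  P(4)·log₂(P(4)/Q(4)) = 0.357·log₂(0.357/0.5891) = -0.25796

D_KL(P||Q) = 0.53018 - 0.09584 + 0.35595 - 0.25796 = 0.53233 ≈ 0.5323 bits

D_KL(Q||P) = Σ Q(x) log₂(Q(x)/P(x))

Computing term by term:
  Q(1)·log₂(Q(1)/P(1)) = 0.0572·log₂(0.0572/0.2495) = -0.12155
  Q(2)·log₂(Q(2)/P(2)) = 0.1873·log₂(0.1873/0.0513) = 0.34994
  Q(3)·log₂(Q(3)/P(3)) = 0.1664·log₂(0.1664/0.3422) = -0.17309
  Q(4)·log₂(Q(4)/P(4)) = 0.5891·log₂(0.5891/0.357) = 0.42568

D_KL(Q||P) = -0.12155 + 0.34994 - 0.17309 + 0.42568 = 0.48098 ≈ 0.4810 bits

These are NOT equal (difference: 0.0513 bits). KL divergence is asymmetric: D_KL(P||Q) ≠ D_KL(Q||P) in general.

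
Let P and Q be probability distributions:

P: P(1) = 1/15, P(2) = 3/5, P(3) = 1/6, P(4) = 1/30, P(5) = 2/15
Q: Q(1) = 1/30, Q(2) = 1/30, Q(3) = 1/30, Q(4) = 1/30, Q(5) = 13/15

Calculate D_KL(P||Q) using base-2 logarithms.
2.5956 bits

D_KL(P||Q) = Σ P(x) log₂(P(x)/Q(x))

Computing term by term:
  P(1)·log₂(P(1)/Q(1)) = (1/15)·log₂((1/15)/(1/30)) = 0.06667
  P(2)·log₂(P(2)/Q(2)) = (3/5)·log₂((3/5)/(1/30)) = 2.50196
  P(3)·log₂(P(3)/Q(3)) = (1/6)·log₂((1/6)/(1/30)) = 0.38699
  P(4)·log₂(P(4)/Q(4)) = (1/30)·log₂((1/30)/(1/30)) = 0.00000
  P(5)·log₂(P(5)/Q(5)) = (2/15)·log₂((2/15)/(13/15)) = -0.36006

D_KL(P||Q) = 0.06667 + 2.50196 + 0.38699 + 0.00000 - 0.36006 = 2.59556 ≈ 2.5956 bits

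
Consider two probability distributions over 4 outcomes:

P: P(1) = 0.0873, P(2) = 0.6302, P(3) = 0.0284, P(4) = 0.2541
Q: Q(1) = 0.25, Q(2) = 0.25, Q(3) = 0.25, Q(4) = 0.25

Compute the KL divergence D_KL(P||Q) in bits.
0.6249 bits

D_KL(P||Q) = Σ P(x) log₂(P(x)/Q(x))

Computing term by term:
  P(1)·log₂(P(1)/Q(1)) = 0.0873·log₂(0.0873/0.25) = -0.13251
  P(2)·log₂(P(2)/Q(2)) = 0.6302·log₂(0.6302/0.25) = 0.84061
  P(3)·log₂(P(3)/Q(3)) = 0.0284·log₂(0.0284/0.25) = -0.08912
  P(4)·log₂(P(4)/Q(4)) = 0.2541·log₂(0.2541/0.25) = 0.00596

D_KL(P||Q) = -0.13251 + 0.84061 - 0.08912 + 0.00596 = 0.62494 ≈ 0.6249 bits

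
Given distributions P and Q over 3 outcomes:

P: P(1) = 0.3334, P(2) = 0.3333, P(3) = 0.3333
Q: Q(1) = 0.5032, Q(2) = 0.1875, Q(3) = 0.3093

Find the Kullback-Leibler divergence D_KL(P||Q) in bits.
0.1146 bits

D_KL(P||Q) = Σ P(x) log₂(P(x)/Q(x))

Computing term by term:
  P(1)·log₂(P(1)/Q(1)) = 0.3334·log₂(0.3334/0.5032) = -0.19800
  P(2)·log₂(P(2)/Q(2)) = 0.3333·log₂(0.3333/0.1875) = 0.27662
  P(3)·log₂(P(3)/Q(3)) = 0.3333·log₂(0.3333/0.3093) = 0.03593

D_KL(P||Q) = -0.19800 + 0.27662 + 0.03593 = 0.11455 ≈ 0.1146 bits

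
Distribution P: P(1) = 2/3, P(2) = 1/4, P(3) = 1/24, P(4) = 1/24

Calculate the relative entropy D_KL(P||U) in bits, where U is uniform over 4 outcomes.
0.7279 bits

U(i) = 1/4 for all i

D_KL(P||U) = Σ P(x) log₂(P(x) / (1/4))
           = Σ P(x) log₂(P(x)) + log₂(4)
           = log₂(4) - H(P)

H(P) = -Σ P(x) log₂(P(x)):
  -P(1)·log₂(P(1)) = -(2/3)·log₂(2/3) = 0.38998
  -P(2)·log₂(P(2)) = -(1/4)·log₂(1/4) = 0.50000
  -P(3)·log₂(P(3)) = -(1/24)·log₂(1/24) = 0.19104
  -P(4)·log₂(P(4)) = -(1/24)·log₂(1/24) = 0.19104
H(P) = 0.38998 + 0.50000 + 0.19104 + 0.19104 = 1.27206 bits

log₂(4) = 2.00000 bits

D_KL(P||U) = 2.00000 - 1.27206 = 0.72794 ≈ 0.7279 bits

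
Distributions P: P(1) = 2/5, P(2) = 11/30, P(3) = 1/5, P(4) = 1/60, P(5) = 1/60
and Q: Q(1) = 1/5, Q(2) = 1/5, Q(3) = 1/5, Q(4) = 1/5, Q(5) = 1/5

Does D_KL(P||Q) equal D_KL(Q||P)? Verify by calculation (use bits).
D_KL(P||Q) = 0.6011 bits, D_KL(Q||P) = 1.0591 bits. No — D_KL(P||Q) ≠ D_KL(Q||P) for this pair.

D_KL(P||Q) = Σ P(x) log₂(P(x)/Q(x))

Computing term by term:
  P(1)·log₂(P(1)/Q(1)) = (2/5)·log₂((2/5)/(1/5)) = 0.40000
  P(2)·log₂(P(2)/Q(2)) = (11/30)·log₂((11/30)/(1/5)) = 0.32064
  P(3)·log₂(P(3)/Q(3)) = (1/5)·log₂((1/5)/(1/5)) = 0.00000
  P(4)·log₂(P(4)/Q(4)) = (1/60)·log₂((1/60)/(1/5)) = -0.05975
  P(5)·log₂(P(5)/Q(5)) = (1/60)·log₂((1/60)/(1/5)) = -0.05975

D_KL(P||Q) = 0.40000 + 0.32064 + 0.00000 - 0.05975 - 0.05975 = 0.60114 ≈ 0.6011 bits

D_KL(Q||P) = Σ Q(x) log₂(Q(x)/P(x))

Computing term by term:
  Q(1)·log₂(Q(1)/P(1)) = (1/5)·log₂((1/5)/(2/5)) = -0.20000
  Q(2)·log₂(Q(2)/P(2)) = (1/5)·log₂((1/5)/(11/30)) = -0.17489
  Q(3)·log₂(Q(3)/P(3)) = (1/5)·log₂((1/5)/(1/5)) = 0.00000
  Q(4)·log₂(Q(4)/P(4)) = (1/5)·log₂((1/5)/(1/60)) = 0.71699
  Q(5)·log₂(Q(5)/P(5)) = (1/5)·log₂((1/5)/(1/60)) = 0.71699

D_KL(Q||P) = -0.20000 - 0.17489 + 0.00000 + 0.71699 + 0.71699 = 1.05909 ≈ 1.0591 bits

These are NOT equal (difference: 0.4580 bits). KL divergence is asymmetric: D_KL(P||Q) ≠ D_KL(Q||P) in general.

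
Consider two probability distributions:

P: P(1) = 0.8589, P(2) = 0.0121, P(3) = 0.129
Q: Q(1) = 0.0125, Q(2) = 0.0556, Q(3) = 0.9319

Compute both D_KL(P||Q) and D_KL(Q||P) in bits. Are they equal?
D_KL(P||Q) = 4.8468 bits, D_KL(Q||P) = 2.7046 bits. No, they are not equal.

D_KL(P||Q) = Σ P(x) log₂(P(x)/Q(x))

Computing term by term:
  P(1)·log₂(P(1)/Q(1)) = 0.8589·log₂(0.8589/0.0125) = 5.24143
  P(2)·log₂(P(2)/Q(2)) = 0.0121·log₂(0.0121/0.0556) = -0.02662
  P(3)·log₂(P(3)/Q(3)) = 0.129·log₂(0.129/0.9319) = -0.36801

D_KL(P||Q) = 5.24143 - 0.02662 - 0.36801 = 4.84680 ≈ 4.8468 bits

D_KL(Q||P) = Σ Q(x) log₂(Q(x)/P(x))

Computing term by term:
  Q(1)·log₂(Q(1)/P(1)) = 0.0125·log₂(0.0125/0.8589) = -0.07628
  Q(2)·log₂(Q(2)/P(2)) = 0.0556·log₂(0.0556/0.0121) = 0.12232
  Q(3)·log₂(Q(3)/P(3)) = 0.9319·log₂(0.9319/0.129) = 2.65853

D_KL(Q||P) = -0.07628 + 0.12232 + 2.65853 = 2.70457 ≈ 2.7046 bits

These are NOT equal (difference: 2.1422 bits). KL divergence is asymmetric: D_KL(P||Q) ≠ D_KL(Q||P) in general.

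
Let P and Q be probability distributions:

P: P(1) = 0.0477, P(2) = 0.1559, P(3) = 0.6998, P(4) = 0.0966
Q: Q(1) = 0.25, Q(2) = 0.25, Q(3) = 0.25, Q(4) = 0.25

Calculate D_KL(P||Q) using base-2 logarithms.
0.6865 bits

D_KL(P||Q) = Σ P(x) log₂(P(x)/Q(x))

Computing term by term:
  P(1)·log₂(P(1)/Q(1)) = 0.0477·log₂(0.0477/0.25) = -0.11400
  P(2)·log₂(P(2)/Q(2)) = 0.1559·log₂(0.1559/0.25) = -0.10622
  P(3)·log₂(P(3)/Q(3)) = 0.6998·log₂(0.6998/0.25) = 1.03921
  P(4)·log₂(P(4)/Q(4)) = 0.0966·log₂(0.0966/0.25) = -0.13252

D_KL(P||Q) = -0.11400 - 0.10622 + 1.03921 - 0.13252 = 0.68647 ≈ 0.6865 bits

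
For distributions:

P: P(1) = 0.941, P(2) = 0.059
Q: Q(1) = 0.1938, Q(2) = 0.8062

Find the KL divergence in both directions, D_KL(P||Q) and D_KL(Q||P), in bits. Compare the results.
D_KL(P||Q) = 1.9226 bits, D_KL(Q||P) = 2.5995 bits. D_KL(Q||P) is larger than D_KL(P||Q) by 0.6769 bits; the two directions differ.

D_KL(P||Q) = Σ P(x) log₂(P(x)/Q(x))

Computing term by term:
  P(1)·log₂(P(1)/Q(1)) = 0.941·log₂(0.941/0.1938) = 2.14513
  P(2)·log₂(P(2)/Q(2)) = 0.059·log₂(0.059/0.8062) = -0.22257

D_KL(P||Q) = 2.14513 - 0.22257 = 1.92256 ≈ 1.9226 bits

D_KL(Q||P) = Σ Q(x) log₂(Q(x)/P(x))

Computing term by term:
  Q(1)·log₂(Q(1)/P(1)) = 0.1938·log₂(0.1938/0.941) = -0.44179
  Q(2)·log₂(Q(2)/P(2)) = 0.8062·log₂(0.8062/0.059) = 3.04127

D_KL(Q||P) = -0.44179 + 3.04127 = 2.59948 ≈ 2.5995 bits

These are NOT equal (difference: 0.6769 bits). KL divergence is asymmetric: D_KL(P||Q) ≠ D_KL(Q||P) in general.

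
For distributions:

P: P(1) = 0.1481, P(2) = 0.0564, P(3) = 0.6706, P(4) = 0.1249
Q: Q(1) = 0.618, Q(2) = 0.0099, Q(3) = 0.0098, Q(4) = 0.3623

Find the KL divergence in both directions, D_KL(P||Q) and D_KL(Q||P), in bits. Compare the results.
D_KL(P||Q) = 3.7328 bits, D_KL(Q||P) = 1.7458 bits. D_KL(P||Q) is larger than D_KL(Q||P) by 1.9870 bits; the two directions differ.

D_KL(P||Q) = Σ P(x) log₂(P(x)/Q(x))

Computing term by term:
  P(1)·log₂(P(1)/Q(1)) = 0.1481·log₂(0.1481/0.618) = -0.30524
  P(2)·log₂(P(2)/Q(2)) = 0.0564·log₂(0.0564/0.0099) = 0.14157
  P(3)·log₂(P(3)/Q(3)) = 0.6706·log₂(0.6706/0.0098) = 4.08833
  P(4)·log₂(P(4)/Q(4)) = 0.1249·log₂(0.1249/0.3623) = -0.19190

D_KL(P||Q) = -0.30524 + 0.14157 + 4.08833 - 0.19190 = 3.73276 ≈ 3.7328 bits

D_KL(Q||P) = Σ Q(x) log₂(Q(x)/P(x))

Computing term by term:
  Q(1)·log₂(Q(1)/P(1)) = 0.618·log₂(0.618/0.1481) = 1.27372
  Q(2)·log₂(Q(2)/P(2)) = 0.0099·log₂(0.0099/0.0564) = -0.02485
  Q(3)·log₂(Q(3)/P(3)) = 0.0098·log₂(0.0098/0.6706) = -0.05975
  Q(4)·log₂(Q(4)/P(4)) = 0.3623·log₂(0.3623/0.1249) = 0.55664

D_KL(Q||P) = 1.27372 - 0.02485 - 0.05975 + 0.55664 = 1.74576 ≈ 1.7458 bits

These are NOT equal (difference: 1.9870 bits). KL divergence is asymmetric: D_KL(P||Q) ≠ D_KL(Q||P) in general.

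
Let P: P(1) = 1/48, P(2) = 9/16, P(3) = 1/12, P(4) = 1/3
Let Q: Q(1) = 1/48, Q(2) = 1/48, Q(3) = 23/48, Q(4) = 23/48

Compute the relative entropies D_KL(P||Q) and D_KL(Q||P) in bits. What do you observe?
D_KL(P||Q) = 2.2898 bits, D_KL(Q||P) = 1.3610 bits. The two directions give different values (D_KL(P||Q) exceeds D_KL(Q||P) by 0.9288 bits): KL divergence is asymmetric.

D_KL(P||Q) = Σ P(x) log₂(P(x)/Q(x))

Computing term by term:
  P(1)·log₂(P(1)/Q(1)) = (1/48)·log₂((1/48)/(1/48)) = 0.00000
  P(2)·log₂(P(2)/Q(2)) = (9/16)·log₂((9/16)/(1/48)) = 2.67462
  P(3)·log₂(P(3)/Q(3)) = (1/12)·log₂((1/12)/(23/48)) = -0.21030
  P(4)·log₂(P(4)/Q(4)) = (1/3)·log₂((1/3)/(23/48)) = -0.17452

D_KL(P||Q) = 0.00000 + 2.67462 - 0.21030 - 0.17452 = 2.28980 ≈ 2.2898 bits

D_KL(Q||P) = Σ Q(x) log₂(Q(x)/P(x))

Computing term by term:
  Q(1)·log₂(Q(1)/P(1)) = (1/48)·log₂((1/48)/(1/48)) = 0.00000
  Q(2)·log₂(Q(2)/P(2)) = (1/48)·log₂((1/48)/(9/16)) = -0.09906
  Q(3)·log₂(Q(3)/P(3)) = (23/48)·log₂((23/48)/(1/12)) = 1.20921
  Q(4)·log₂(Q(4)/P(4)) = (23/48)·log₂((23/48)/(1/3)) = 0.25087

D_KL(Q||P) = 0.00000 - 0.09906 + 1.20921 + 0.25087 = 1.36102 ≈ 1.3610 bits

These are NOT equal (difference: 0.9288 bits). KL divergence is asymmetric: D_KL(P||Q) ≠ D_KL(Q||P) in general.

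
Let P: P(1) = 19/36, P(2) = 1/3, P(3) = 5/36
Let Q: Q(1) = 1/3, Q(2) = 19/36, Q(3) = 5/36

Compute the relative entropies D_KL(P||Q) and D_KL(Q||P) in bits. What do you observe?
D_KL(P||Q) = 0.1289 bits, D_KL(Q||P) = 0.1289 bits. The two directions give the same value here, because Q is a self-inverse relabeling of P; in general KL divergence is asymmetric.

D_KL(P||Q) = Σ P(x) log₂(P(x)/Q(x))

Computing term by term:
  P(1)·log₂(P(1)/Q(1)) = (19/36)·log₂((19/36)/(1/3)) = 0.34990
  P(2)·log₂(P(2)/Q(2)) = (1/3)·log₂((1/3)/(19/36)) = -0.22099
  P(3)·log₂(P(3)/Q(3)) = (5/36)·log₂((5/36)/(5/36)) = 0.00000

D_KL(P||Q) = 0.34990 - 0.22099 + 0.00000 = 0.12891 ≈ 0.1289 bits

D_KL(Q||P) = Σ Q(x) log₂(Q(x)/P(x))

Computing term by term:
  Q(1)·log₂(Q(1)/P(1)) = (1/3)·log₂((1/3)/(19/36)) = -0.22099
  Q(2)·log₂(Q(2)/P(2)) = (19/36)·log₂((19/36)/(1/3)) = 0.34990
  Q(3)·log₂(Q(3)/P(3)) = (5/36)·log₂((5/36)/(5/36)) = 0.00000

D_KL(Q||P) = -0.22099 + 0.34990 + 0.00000 = 0.12891 ≈ 0.1289 bits

These ARE equal here. Q is P with outcomes relabeled (Q(1) = P(2), Q(2) = P(1)) by a relabeling that is its own inverse, so the two sums contain exactly the same terms in a different order. This is a special case — KL divergence is not symmetric in general: D_KL(P||Q) ≠ D_KL(Q||P) for most P, Q.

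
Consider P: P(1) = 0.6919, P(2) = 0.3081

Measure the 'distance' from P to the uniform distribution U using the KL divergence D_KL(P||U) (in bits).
0.1090 bits

U(i) = 1/2 for all i

D_KL(P||U) = Σ P(x) log₂(P(x) / (1/2))
           = Σ P(x) log₂(P(x)) + log₂(2)
           = log₂(2) - H(P)

H(P) = -Σ P(x) log₂(P(x)):
  -P(1)·log₂(P(1)) = -(0.6919)·log₂(0.6919) = 0.36765
  -P(2)·log₂(P(2)) = -(0.3081)·log₂(0.3081) = 0.52332
H(P) = 0.36765 + 0.52332 = 0.89097 bits

log₂(2) = 1.00000 bits

D_KL(P||U) = 1.00000 - 0.89097 = 0.10903 ≈ 0.1090 bits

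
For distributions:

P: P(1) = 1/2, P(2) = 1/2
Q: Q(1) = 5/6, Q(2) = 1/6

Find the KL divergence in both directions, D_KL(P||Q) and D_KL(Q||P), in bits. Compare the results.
D_KL(P||Q) = 0.4240 bits, D_KL(Q||P) = 0.3500 bits. D_KL(P||Q) is larger than D_KL(Q||P) by 0.0740 bits; the two directions differ.

D_KL(P||Q) = Σ P(x) log₂(P(x)/Q(x))

Computing term by term:
  P(1)·log₂(P(1)/Q(1)) = (1/2)·log₂((1/2)/(5/6)) = -0.36848
  P(2)·log₂(P(2)/Q(2)) = (1/2)·log₂((1/2)/(1/6)) = 0.79248

D_KL(P||Q) = -0.36848 + 0.79248 = 0.42400 ≈ 0.4240 bits

D_KL(Q||P) = Σ Q(x) log₂(Q(x)/P(x))

Computing term by term:
  Q(1)·log₂(Q(1)/P(1)) = (5/6)·log₂((5/6)/(1/2)) = 0.61414
  Q(2)·log₂(Q(2)/P(2)) = (1/6)·log₂((1/6)/(1/2)) = -0.26416

D_KL(Q||P) = 0.61414 - 0.26416 = 0.34998 ≈ 0.3500 bits

These are NOT equal (difference: 0.0740 bits). KL divergence is asymmetric: D_KL(P||Q) ≠ D_KL(Q||P) in general.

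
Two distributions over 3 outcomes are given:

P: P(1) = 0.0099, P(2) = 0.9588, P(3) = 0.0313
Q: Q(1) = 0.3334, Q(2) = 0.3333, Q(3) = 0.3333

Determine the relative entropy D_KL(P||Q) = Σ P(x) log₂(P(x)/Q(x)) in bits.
1.3046 bits

D_KL(P||Q) = Σ P(x) log₂(P(x)/Q(x))

Computing term by term:
  P(1)·log₂(P(1)/Q(1)) = 0.0099·log₂(0.0099/0.3334) = -0.05023
  P(2)·log₂(P(2)/Q(2)) = 0.9588·log₂(0.9588/0.3333) = 1.46160
  P(3)·log₂(P(3)/Q(3)) = 0.0313·log₂(0.0313/0.3333) = -0.10681

D_KL(P||Q) = -0.05023 + 1.46160 - 0.10681 = 1.30456 ≈ 1.3046 bits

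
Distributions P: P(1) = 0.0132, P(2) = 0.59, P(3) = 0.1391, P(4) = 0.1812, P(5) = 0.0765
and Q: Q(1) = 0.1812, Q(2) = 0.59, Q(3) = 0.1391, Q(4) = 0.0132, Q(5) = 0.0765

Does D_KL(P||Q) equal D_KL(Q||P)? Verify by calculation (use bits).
D_KL(P||Q) = 0.6349 bits, D_KL(Q||P) = 0.6349 bits. Yes — for this pair D_KL(P||Q) = D_KL(Q||P).

D_KL(P||Q) = Σ P(x) log₂(P(x)/Q(x))

Computing term by term:
  P(1)·log₂(P(1)/Q(1)) = 0.0132·log₂(0.0132/0.1812) = -0.04988
  P(2)·log₂(P(2)/Q(2)) = 0.59·log₂(0.59/0.59) = 0.00000
  P(3)·log₂(P(3)/Q(3)) = 0.1391·log₂(0.1391/0.1391) = 0.00000
  P(4)·log₂(P(4)/Q(4)) = 0.1812·log₂(0.1812/0.0132) = 0.68475
  P(5)·log₂(P(5)/Q(5)) = 0.0765·log₂(0.0765/0.0765) = 0.00000

D_KL(P||Q) = -0.04988 + 0.00000 + 0.00000 + 0.68475 + 0.00000 = 0.63487 ≈ 0.6349 bits

D_KL(Q||P) = Σ Q(x) log₂(Q(x)/P(x))

Computing term by term:
  Q(1)·log₂(Q(1)/P(1)) = 0.1812·log₂(0.1812/0.0132) = 0.68475
  Q(2)·log₂(Q(2)/P(2)) = 0.59·log₂(0.59/0.59) = 0.00000
  Q(3)·log₂(Q(3)/P(3)) = 0.1391·log₂(0.1391/0.1391) = 0.00000
  Q(4)·log₂(Q(4)/P(4)) = 0.0132·log₂(0.0132/0.1812) = -0.04988
  Q(5)·log₂(Q(5)/P(5)) = 0.0765·log₂(0.0765/0.0765) = 0.00000

D_KL(Q||P) = 0.68475 + 0.00000 + 0.00000 - 0.04988 + 0.00000 = 0.63487 ≈ 0.6349 bits

These ARE equal here. Q is P with outcomes relabeled (Q(1) = P(4), Q(4) = P(1)) by a relabeling that is its own inverse, so the two sums contain exactly the same terms in a different order. This is a special case — KL divergence is not symmetric in general: D_KL(P||Q) ≠ D_KL(Q||P) for most P, Q.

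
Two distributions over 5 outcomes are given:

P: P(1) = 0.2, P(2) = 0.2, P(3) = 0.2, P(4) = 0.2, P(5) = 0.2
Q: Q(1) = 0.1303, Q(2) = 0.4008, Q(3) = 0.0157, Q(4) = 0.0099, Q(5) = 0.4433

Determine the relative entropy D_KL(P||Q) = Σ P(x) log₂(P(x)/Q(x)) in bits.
1.2949 bits

D_KL(P||Q) = Σ P(x) log₂(P(x)/Q(x))

Computing term by term:
  P(1)·log₂(P(1)/Q(1)) = 0.2·log₂(0.2/0.1303) = 0.12363
  P(2)·log₂(P(2)/Q(2)) = 0.2·log₂(0.2/0.4008) = -0.20058
  P(3)·log₂(P(3)/Q(3)) = 0.2·log₂(0.2/0.0157) = 0.73423
  P(4)·log₂(P(4)/Q(4)) = 0.2·log₂(0.2/0.0099) = 0.86729
  P(5)·log₂(P(5)/Q(5)) = 0.2·log₂(0.2/0.4433) = -0.22966

D_KL(P||Q) = 0.12363 - 0.20058 + 0.73423 + 0.86729 - 0.22966 = 1.29491 ≈ 1.2949 bits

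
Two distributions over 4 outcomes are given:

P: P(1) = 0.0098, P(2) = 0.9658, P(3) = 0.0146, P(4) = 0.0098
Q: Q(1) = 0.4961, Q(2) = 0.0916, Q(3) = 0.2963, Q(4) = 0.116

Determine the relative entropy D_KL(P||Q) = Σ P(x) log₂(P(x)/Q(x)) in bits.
3.1283 bits

D_KL(P||Q) = Σ P(x) log₂(P(x)/Q(x))

Computing term by term:
  P(1)·log₂(P(1)/Q(1)) = 0.0098·log₂(0.0098/0.4961) = -0.05548
  P(2)·log₂(P(2)/Q(2)) = 0.9658·log₂(0.9658/0.0916) = 3.28208
  P(3)·log₂(P(3)/Q(3)) = 0.0146·log₂(0.0146/0.2963) = -0.06341
  P(4)·log₂(P(4)/Q(4)) = 0.0098·log₂(0.0098/0.116) = -0.03494

D_KL(P||Q) = -0.05548 + 3.28208 - 0.06341 - 0.03494 = 3.12825 ≈ 3.1283 bits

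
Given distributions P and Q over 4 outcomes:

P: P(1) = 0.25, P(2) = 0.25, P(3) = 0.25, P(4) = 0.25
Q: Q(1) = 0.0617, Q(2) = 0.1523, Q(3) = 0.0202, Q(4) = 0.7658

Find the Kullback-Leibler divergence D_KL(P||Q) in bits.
1.1870 bits

D_KL(P||Q) = Σ P(x) log₂(P(x)/Q(x))

Computing term by term:
  P(1)·log₂(P(1)/Q(1)) = 0.25·log₂(0.25/0.0617) = 0.50465
  P(2)·log₂(P(2)/Q(2)) = 0.25·log₂(0.25/0.1523) = 0.17875
  P(3)·log₂(P(3)/Q(3)) = 0.25·log₂(0.25/0.0202) = 0.90738
  P(4)·log₂(P(4)/Q(4)) = 0.25·log₂(0.25/0.7658) = -0.40376

D_KL(P||Q) = 0.50465 + 0.17875 + 0.90738 - 0.40376 = 1.18702 ≈ 1.1870 bits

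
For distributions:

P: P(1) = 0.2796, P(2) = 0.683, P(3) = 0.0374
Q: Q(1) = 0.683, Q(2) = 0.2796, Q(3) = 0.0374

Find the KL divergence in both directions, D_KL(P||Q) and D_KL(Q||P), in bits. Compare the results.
D_KL(P||Q) = 0.5198 bits, D_KL(Q||P) = 0.5198 bits. The two directions give exactly the same value for this pair.

D_KL(P||Q) = Σ P(x) log₂(P(x)/Q(x))

Computing term by term:
  P(1)·log₂(P(1)/Q(1)) = 0.2796·log₂(0.2796/0.683) = -0.36027
  P(2)·log₂(P(2)/Q(2)) = 0.683·log₂(0.683/0.2796) = 0.88006
  P(3)·log₂(P(3)/Q(3)) = 0.0374·log₂(0.0374/0.0374) = 0.00000

D_KL(P||Q) = -0.36027 + 0.88006 + 0.00000 = 0.51979 ≈ 0.5198 bits

D_KL(Q||P) = Σ Q(x) log₂(Q(x)/P(x))

Computing term by term:
  Q(1)·log₂(Q(1)/P(1)) = 0.683·log₂(0.683/0.2796) = 0.88006
  Q(2)·log₂(Q(2)/P(2)) = 0.2796·log₂(0.2796/0.683) = -0.36027
  Q(3)·log₂(Q(3)/P(3)) = 0.0374·log₂(0.0374/0.0374) = 0.00000

D_KL(Q||P) = 0.88006 - 0.36027 + 0.00000 = 0.51979 ≈ 0.5198 bits

These ARE equal here. Q is P with outcomes relabeled (Q(1) = P(2), Q(2) = P(1)) by a relabeling that is its own inverse, so the two sums contain exactly the same terms in a different order. This is a special case — KL divergence is not symmetric in general: D_KL(P||Q) ≠ D_KL(Q||P) for most P, Q.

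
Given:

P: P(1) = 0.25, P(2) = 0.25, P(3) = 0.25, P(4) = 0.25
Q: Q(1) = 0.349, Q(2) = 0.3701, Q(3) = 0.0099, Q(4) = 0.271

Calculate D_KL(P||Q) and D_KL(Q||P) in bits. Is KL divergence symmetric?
D_KL(P||Q) = 0.8737 bits, D_KL(Q||P) = 0.3629 bits. No, KL divergence is not symmetric.

D_KL(P||Q) = Σ P(x) log₂(P(x)/Q(x))

Computing term by term:
  P(1)·log₂(P(1)/Q(1)) = 0.25·log₂(0.25/0.349) = -0.12032
  P(2)·log₂(P(2)/Q(2)) = 0.25·log₂(0.25/0.3701) = -0.14150
  P(3)·log₂(P(3)/Q(3)) = 0.25·log₂(0.25/0.0099) = 1.16459
  P(4)·log₂(P(4)/Q(4)) = 0.25·log₂(0.25/0.271) = -0.02909

D_KL(P||Q) = -0.12032 - 0.14150 + 1.16459 - 0.02909 = 0.87368 ≈ 0.8737 bits

D_KL(Q||P) = Σ Q(x) log₂(Q(x)/P(x))

Computing term by term:
  Q(1)·log₂(Q(1)/P(1)) = 0.349·log₂(0.349/0.25) = 0.16797
  Q(2)·log₂(Q(2)/P(2)) = 0.3701·log₂(0.3701/0.25) = 0.20947
  Q(3)·log₂(Q(3)/P(3)) = 0.0099·log₂(0.0099/0.25) = -0.04612
  Q(4)·log₂(Q(4)/P(4)) = 0.271·log₂(0.271/0.25) = 0.03153

D_KL(Q||P) = 0.16797 + 0.20947 - 0.04612 + 0.03153 = 0.36285 ≈ 0.3629 bits

These are NOT equal (difference: 0.5108 bits). KL divergence is asymmetric: D_KL(P||Q) ≠ D_KL(Q||P) in general.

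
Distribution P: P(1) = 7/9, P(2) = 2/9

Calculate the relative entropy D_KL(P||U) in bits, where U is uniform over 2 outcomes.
0.2358 bits

U(i) = 1/2 for all i

D_KL(P||U) = Σ P(x) log₂(P(x) / (1/2))
           = Σ P(x) log₂(P(x)) + log₂(2)
           = log₂(2) - H(P)

H(P) = -Σ P(x) log₂(P(x)):
  -P(1)·log₂(P(1)) = -(7/9)·log₂(7/9) = 0.28200
  -P(2)·log₂(P(2)) = -(2/9)·log₂(2/9) = 0.48221
H(P) = 0.28200 + 0.48221 = 0.76421 bits

log₂(2) = 1.00000 bits

D_KL(P||U) = 1.00000 - 0.76421 = 0.23579 ≈ 0.2358 bits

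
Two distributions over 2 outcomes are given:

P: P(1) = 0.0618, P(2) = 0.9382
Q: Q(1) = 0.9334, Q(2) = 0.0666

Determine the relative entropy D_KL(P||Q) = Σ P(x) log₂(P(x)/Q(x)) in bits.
3.3384 bits

D_KL(P||Q) = Σ P(x) log₂(P(x)/Q(x))

Computing term by term:
  P(1)·log₂(P(1)/Q(1)) = 0.0618·log₂(0.0618/0.9334) = -0.24206
  P(2)·log₂(P(2)/Q(2)) = 0.9382·log₂(0.9382/0.0666) = 3.58045

D_KL(P||Q) = -0.24206 + 3.58045 = 3.33839 ≈ 3.3384 bits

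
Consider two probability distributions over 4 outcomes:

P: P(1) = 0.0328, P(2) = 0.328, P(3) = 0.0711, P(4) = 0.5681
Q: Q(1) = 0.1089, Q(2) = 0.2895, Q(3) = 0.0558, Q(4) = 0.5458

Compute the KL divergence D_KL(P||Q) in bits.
0.0600 bits

D_KL(P||Q) = Σ P(x) log₂(P(x)/Q(x))

Computing term by term:
  P(1)·log₂(P(1)/Q(1)) = 0.0328·log₂(0.0328/0.1089) = -0.05678
  P(2)·log₂(P(2)/Q(2)) = 0.328·log₂(0.328/0.2895) = 0.05908
  P(3)·log₂(P(3)/Q(3)) = 0.0711·log₂(0.0711/0.0558) = 0.02486
  P(4)·log₂(P(4)/Q(4)) = 0.5681·log₂(0.5681/0.5458) = 0.03282

D_KL(P||Q) = -0.05678 + 0.05908 + 0.02486 + 0.03282 = 0.05998 ≈ 0.0600 bits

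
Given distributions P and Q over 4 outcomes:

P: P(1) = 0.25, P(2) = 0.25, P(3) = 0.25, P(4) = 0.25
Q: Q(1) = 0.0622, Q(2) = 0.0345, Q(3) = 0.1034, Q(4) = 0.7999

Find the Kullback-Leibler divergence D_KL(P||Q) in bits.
1.1150 bits

D_KL(P||Q) = Σ P(x) log₂(P(x)/Q(x))

Computing term by term:
  P(1)·log₂(P(1)/Q(1)) = 0.25·log₂(0.25/0.0622) = 0.50174
  P(2)·log₂(P(2)/Q(2)) = 0.25·log₂(0.25/0.0345) = 0.71431
  P(3)·log₂(P(3)/Q(3)) = 0.25·log₂(0.25/0.1034) = 0.31842
  P(4)·log₂(P(4)/Q(4)) = 0.25·log₂(0.25/0.7999) = -0.41947

D_KL(P||Q) = 0.50174 + 0.71431 + 0.31842 - 0.41947 = 1.11500 ≈ 1.1150 bits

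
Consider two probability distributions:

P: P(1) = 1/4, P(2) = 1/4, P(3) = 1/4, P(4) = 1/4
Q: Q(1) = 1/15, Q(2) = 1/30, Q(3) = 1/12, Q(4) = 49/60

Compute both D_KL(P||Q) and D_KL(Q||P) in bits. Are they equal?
D_KL(P||Q) = 1.1727 bits, D_KL(Q||P) = 1.0386 bits. No, they are not equal.

D_KL(P||Q) = Σ P(x) log₂(P(x)/Q(x))

Computing term by term:
  P(1)·log₂(P(1)/Q(1)) = (1/4)·log₂((1/4)/(1/15)) = 0.47672
  P(2)·log₂(P(2)/Q(2)) = (1/4)·log₂((1/4)/(1/30)) = 0.72672
  P(3)·log₂(P(3)/Q(3)) = (1/4)·log₂((1/4)/(1/12)) = 0.39624
  P(4)·log₂(P(4)/Q(4)) = (1/4)·log₂((1/4)/(49/60)) = -0.42695

D_KL(P||Q) = 0.47672 + 0.72672 + 0.39624 - 0.42695 = 1.17273 ≈ 1.1727 bits

D_KL(Q||P) = Σ Q(x) log₂(Q(x)/P(x))

Computing term by term:
  Q(1)·log₂(Q(1)/P(1)) = (1/15)·log₂((1/15)/(1/4)) = -0.12713
  Q(2)·log₂(Q(2)/P(2)) = (1/30)·log₂((1/30)/(1/4)) = -0.09690
  Q(3)·log₂(Q(3)/P(3)) = (1/12)·log₂((1/12)/(1/4)) = -0.13208
  Q(4)·log₂(Q(4)/P(4)) = (49/60)·log₂((49/60)/(1/4)) = 1.39472

D_KL(Q||P) = -0.12713 - 0.09690 - 0.13208 + 1.39472 = 1.03861 ≈ 1.0386 bits

These are NOT equal (difference: 0.1341 bits). KL divergence is asymmetric: D_KL(P||Q) ≠ D_KL(Q||P) in general.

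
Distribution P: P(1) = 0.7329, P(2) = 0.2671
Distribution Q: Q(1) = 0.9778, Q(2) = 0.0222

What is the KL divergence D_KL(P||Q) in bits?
0.6537 bits

D_KL(P||Q) = Σ P(x) log₂(P(x)/Q(x))

Computing term by term:
  P(1)·log₂(P(1)/Q(1)) = 0.7329·log₂(0.7329/0.9778) = -0.30483
  P(2)·log₂(P(2)/Q(2)) = 0.2671·log₂(0.2671/0.0222) = 0.95855

D_KL(P||Q) = -0.30483 + 0.95855 = 0.65372 ≈ 0.6537 bits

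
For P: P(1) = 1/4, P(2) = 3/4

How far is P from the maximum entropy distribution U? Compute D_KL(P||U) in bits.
0.1887 bits

U(i) = 1/2 for all i

D_KL(P||U) = Σ P(x) log₂(P(x) / (1/2))
           = Σ P(x) log₂(P(x)) + log₂(2)
           = log₂(2) - H(P)

H(P) = -Σ P(x) log₂(P(x)):
  -P(1)·log₂(P(1)) = -(1/4)·log₂(1/4) = 0.50000
  -P(2)·log₂(P(2)) = -(3/4)·log₂(3/4) = 0.31128
H(P) = 0.50000 + 0.31128 = 0.81128 bits

log₂(2) = 1.00000 bits

D_KL(P||U) = 1.00000 - 0.81128 = 0.18872 ≈ 0.1887 bits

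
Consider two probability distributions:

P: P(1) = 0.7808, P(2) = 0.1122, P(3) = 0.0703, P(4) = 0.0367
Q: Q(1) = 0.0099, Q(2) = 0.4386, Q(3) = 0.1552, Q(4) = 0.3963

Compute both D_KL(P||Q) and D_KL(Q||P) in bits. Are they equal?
D_KL(P||Q) = 4.4931 bits, D_KL(Q||P) = 2.3380 bits. No, they are not equal.

D_KL(P||Q) = Σ P(x) log₂(P(x)/Q(x))

Computing term by term:
  P(1)·log₂(P(1)/Q(1)) = 0.7808·log₂(0.7808/0.0099) = 4.92012
  P(2)·log₂(P(2)/Q(2)) = 0.1122·log₂(0.1122/0.4386) = -0.22068
  P(3)·log₂(P(3)/Q(3)) = 0.0703·log₂(0.0703/0.1552) = -0.08032
  P(4)·log₂(P(4)/Q(4)) = 0.0367·log₂(0.0367/0.3963) = -0.12598

D_KL(P||Q) = 4.92012 - 0.22068 - 0.08032 - 0.12598 = 4.49314 ≈ 4.4931 bits

D_KL(Q||P) = Σ Q(x) log₂(Q(x)/P(x))

Computing term by term:
  Q(1)·log₂(Q(1)/P(1)) = 0.0099·log₂(0.0099/0.7808) = -0.06238
  Q(2)·log₂(Q(2)/P(2)) = 0.4386·log₂(0.4386/0.1122) = 0.86265
  Q(3)·log₂(Q(3)/P(3)) = 0.1552·log₂(0.1552/0.0703) = 0.17732
  Q(4)·log₂(Q(4)/P(4)) = 0.3963·log₂(0.3963/0.0367) = 1.36040

D_KL(Q||P) = -0.06238 + 0.86265 + 0.17732 + 1.36040 = 2.33799 ≈ 2.3380 bits

These are NOT equal (difference: 2.1551 bits). KL divergence is asymmetric: D_KL(P||Q) ≠ D_KL(Q||P) in general.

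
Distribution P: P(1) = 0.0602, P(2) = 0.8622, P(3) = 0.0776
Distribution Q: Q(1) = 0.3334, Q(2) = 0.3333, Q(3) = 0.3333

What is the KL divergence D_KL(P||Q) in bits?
0.8704 bits

D_KL(P||Q) = Σ P(x) log₂(P(x)/Q(x))

Computing term by term:
  P(1)·log₂(P(1)/Q(1)) = 0.0602·log₂(0.0602/0.3334) = -0.14866
  P(2)·log₂(P(2)/Q(2)) = 0.8622·log₂(0.8622/0.3333) = 1.18225
  P(3)·log₂(P(3)/Q(3)) = 0.0776·log₂(0.0776/0.3333) = -0.16317

D_KL(P||Q) = -0.14866 + 1.18225 - 0.16317 = 0.87042 ≈ 0.8704 bits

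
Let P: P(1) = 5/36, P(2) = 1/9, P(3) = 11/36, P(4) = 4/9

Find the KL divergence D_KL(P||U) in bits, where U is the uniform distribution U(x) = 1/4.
0.2096 bits

U(i) = 1/4 for all i

D_KL(P||U) = Σ P(x) log₂(P(x) / (1/4))
           = Σ P(x) log₂(P(x)) + log₂(4)
           = log₂(4) - H(P)

H(P) = -Σ P(x) log₂(P(x)):
  -P(1)·log₂(P(1)) = -(5/36)·log₂(5/36) = 0.39556
  -P(2)·log₂(P(2)) = -(1/9)·log₂(1/9) = 0.35221
  -P(3)·log₂(P(3)) = -(11/36)·log₂(11/36) = 0.52265
  -P(4)·log₂(P(4)) = -(4/9)·log₂(4/9) = 0.51997
H(P) = 0.39556 + 0.35221 + 0.52265 + 0.51997 = 1.79039 bits

log₂(4) = 2.00000 bits

D_KL(P||U) = 2.00000 - 1.79039 = 0.20961 ≈ 0.2096 bits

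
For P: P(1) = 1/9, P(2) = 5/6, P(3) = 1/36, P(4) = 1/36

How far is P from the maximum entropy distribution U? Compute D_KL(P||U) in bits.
1.1414 bits

U(i) = 1/4 for all i

D_KL(P||U) = Σ P(x) log₂(P(x) / (1/4))
           = Σ P(x) log₂(P(x)) + log₂(4)
           = log₂(4) - H(P)

H(P) = -Σ P(x) log₂(P(x)):
  -P(1)·log₂(P(1)) = -(1/9)·log₂(1/9) = 0.35221
  -P(2)·log₂(P(2)) = -(5/6)·log₂(5/6) = 0.21920
  -P(3)·log₂(P(3)) = -(1/36)·log₂(1/36) = 0.14361
  -P(4)·log₂(P(4)) = -(1/36)·log₂(1/36) = 0.14361
H(P) = 0.35221 + 0.21920 + 0.14361 + 0.14361 = 0.85863 bits

log₂(4) = 2.00000 bits

D_KL(P||U) = 2.00000 - 0.85863 = 1.14137 ≈ 1.1414 bits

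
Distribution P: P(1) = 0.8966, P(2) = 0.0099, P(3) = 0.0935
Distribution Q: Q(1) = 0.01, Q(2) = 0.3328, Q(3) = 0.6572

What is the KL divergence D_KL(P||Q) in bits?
5.5025 bits

D_KL(P||Q) = Σ P(x) log₂(P(x)/Q(x))

Computing term by term:
  P(1)·log₂(P(1)/Q(1)) = 0.8966·log₂(0.8966/0.01) = 5.81570
  P(2)·log₂(P(2)/Q(2)) = 0.0099·log₂(0.0099/0.3328) = -0.05020
  P(3)·log₂(P(3)/Q(3)) = 0.0935·log₂(0.0935/0.6572) = -0.26304

D_KL(P||Q) = 5.81570 - 0.05020 - 0.26304 = 5.50246 ≈ 5.5025 bits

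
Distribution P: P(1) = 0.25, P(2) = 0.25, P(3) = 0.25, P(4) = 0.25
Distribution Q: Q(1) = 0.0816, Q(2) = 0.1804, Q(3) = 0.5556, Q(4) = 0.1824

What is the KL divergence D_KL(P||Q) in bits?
0.3472 bits

D_KL(P||Q) = Σ P(x) log₂(P(x)/Q(x))

Computing term by term:
  P(1)·log₂(P(1)/Q(1)) = 0.25·log₂(0.25/0.0816) = 0.40382
  P(2)·log₂(P(2)/Q(2)) = 0.25·log₂(0.25/0.1804) = 0.11768
  P(3)·log₂(P(3)/Q(3)) = 0.25·log₂(0.25/0.5556) = -0.28803
  P(4)·log₂(P(4)/Q(4)) = 0.25·log₂(0.25/0.1824) = 0.11371

D_KL(P||Q) = 0.40382 + 0.11768 - 0.28803 + 0.11371 = 0.34718 ≈ 0.3472 bits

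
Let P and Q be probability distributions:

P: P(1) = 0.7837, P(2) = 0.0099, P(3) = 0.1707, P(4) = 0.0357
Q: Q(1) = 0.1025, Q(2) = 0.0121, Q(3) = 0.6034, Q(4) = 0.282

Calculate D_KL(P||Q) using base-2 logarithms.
1.8796 bits

D_KL(P||Q) = Σ P(x) log₂(P(x)/Q(x))

Computing term by term:
  P(1)·log₂(P(1)/Q(1)) = 0.7837·log₂(0.7837/0.1025) = 2.29991
  P(2)·log₂(P(2)/Q(2)) = 0.0099·log₂(0.0099/0.0121) = -0.00287
  P(3)·log₂(P(3)/Q(3)) = 0.1707·log₂(0.1707/0.6034) = -0.31096
  P(4)·log₂(P(4)/Q(4)) = 0.0357·log₂(0.0357/0.282) = -0.10645

D_KL(P||Q) = 2.29991 - 0.00287 - 0.31096 - 0.10645 = 1.87963 ≈ 1.8796 bits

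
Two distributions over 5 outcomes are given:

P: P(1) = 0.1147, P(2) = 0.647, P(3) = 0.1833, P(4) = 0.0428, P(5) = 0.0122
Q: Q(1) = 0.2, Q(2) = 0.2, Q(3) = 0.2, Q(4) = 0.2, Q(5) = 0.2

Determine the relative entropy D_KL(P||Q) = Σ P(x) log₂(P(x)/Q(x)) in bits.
0.8364 bits

D_KL(P||Q) = Σ P(x) log₂(P(x)/Q(x))

Computing term by term:
  P(1)·log₂(P(1)/Q(1)) = 0.1147·log₂(0.1147/0.2) = -0.09200
  P(2)·log₂(P(2)/Q(2)) = 0.647·log₂(0.647/0.2) = 1.09587
  P(3)·log₂(P(3)/Q(3)) = 0.1833·log₂(0.1833/0.2) = -0.02306
  P(4)·log₂(P(4)/Q(4)) = 0.0428·log₂(0.0428/0.2) = -0.09520
  P(5)·log₂(P(5)/Q(5)) = 0.0122·log₂(0.0122/0.2) = -0.04923

D_KL(P||Q) = -0.09200 + 1.09587 - 0.02306 - 0.09520 - 0.04923 = 0.83638 ≈ 0.8364 bits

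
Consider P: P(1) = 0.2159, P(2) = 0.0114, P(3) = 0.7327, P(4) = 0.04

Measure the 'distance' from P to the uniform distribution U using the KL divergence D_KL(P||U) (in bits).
0.9344 bits

U(i) = 1/4 for all i

D_KL(P||U) = Σ P(x) log₂(P(x) / (1/4))
           = Σ P(x) log₂(P(x)) + log₂(4)
           = log₂(4) - H(P)

H(P) = -Σ P(x) log₂(P(x)):
  -P(1)·log₂(P(1)) = -(0.2159)·log₂(0.2159) = 0.47748
  -P(2)·log₂(P(2)) = -(0.0114)·log₂(0.0114) = 0.07358
  -P(3)·log₂(P(3)) = -(0.7327)·log₂(0.7327) = 0.32877
  -P(4)·log₂(P(4)) = -(0.04)·log₂(0.04) = 0.18575
H(P) = 0.47748 + 0.07358 + 0.32877 + 0.18575 = 1.06558 bits

log₂(4) = 2.00000 bits

D_KL(P||U) = 2.00000 - 1.06558 = 0.93442 ≈ 0.9344 bits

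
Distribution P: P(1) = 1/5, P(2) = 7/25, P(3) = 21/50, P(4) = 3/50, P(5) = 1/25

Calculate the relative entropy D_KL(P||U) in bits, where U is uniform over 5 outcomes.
0.3884 bits

U(i) = 1/5 for all i

D_KL(P||U) = Σ P(x) log₂(P(x) / (1/5))
           = Σ P(x) log₂(P(x)) + log₂(5)
           = log₂(5) - H(P)

H(P) = -Σ P(x) log₂(P(x)):
  -P(1)·log₂(P(1)) = -(1/5)·log₂(1/5) = 0.46439
  -P(2)·log₂(P(2)) = -(7/25)·log₂(7/25) = 0.51422
  -P(3)·log₂(P(3)) = -(21/50)·log₂(21/50) = 0.52565
  -P(4)·log₂(P(4)) = -(3/50)·log₂(3/50) = 0.24353
  -P(5)·log₂(P(5)) = -(1/25)·log₂(1/25) = 0.18575
H(P) = 0.46439 + 0.51422 + 0.52565 + 0.24353 + 0.18575 = 1.93354 bits

log₂(5) = 2.32193 bits

D_KL(P||U) = 2.32193 - 1.93354 = 0.38839 ≈ 0.3884 bits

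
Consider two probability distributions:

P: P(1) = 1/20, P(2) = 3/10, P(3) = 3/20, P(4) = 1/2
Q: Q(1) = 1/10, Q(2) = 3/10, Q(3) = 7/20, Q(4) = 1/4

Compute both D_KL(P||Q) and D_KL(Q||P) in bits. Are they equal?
D_KL(P||Q) = 0.2666 bits, D_KL(Q||P) = 0.2778 bits. No, they are not equal.

D_KL(P||Q) = Σ P(x) log₂(P(x)/Q(x))

Computing term by term:
  P(1)·log₂(P(1)/Q(1)) = (1/20)·log₂((1/20)/(1/10)) = -0.05000
  P(2)·log₂(P(2)/Q(2)) = (3/10)·log₂((3/10)/(3/10)) = 0.00000
  P(3)·log₂(P(3)/Q(3)) = (3/20)·log₂((3/20)/(7/20)) = -0.18336
  P(4)·log₂(P(4)/Q(4)) = (1/2)·log₂((1/2)/(1/4)) = 0.50000

D_KL(P||Q) = -0.05000 + 0.00000 - 0.18336 + 0.50000 = 0.26664 ≈ 0.2666 bits

D_KL(Q||P) = Σ Q(x) log₂(Q(x)/P(x))

Computing term by term:
  Q(1)·log₂(Q(1)/P(1)) = (1/10)·log₂((1/10)/(1/20)) = 0.10000
  Q(2)·log₂(Q(2)/P(2)) = (3/10)·log₂((3/10)/(3/10)) = 0.00000
  Q(3)·log₂(Q(3)/P(3)) = (7/20)·log₂((7/20)/(3/20)) = 0.42784
  Q(4)·log₂(Q(4)/P(4)) = (1/4)·log₂((1/4)/(1/2)) = -0.25000

D_KL(Q||P) = 0.10000 + 0.00000 + 0.42784 - 0.25000 = 0.27784 ≈ 0.2778 bits

These are NOT equal (difference: 0.0112 bits). KL divergence is asymmetric: D_KL(P||Q) ≠ D_KL(Q||P) in general.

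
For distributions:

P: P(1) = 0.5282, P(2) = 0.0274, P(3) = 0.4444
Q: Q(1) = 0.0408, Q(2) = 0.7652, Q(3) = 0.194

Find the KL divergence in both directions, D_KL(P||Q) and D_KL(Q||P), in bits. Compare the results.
D_KL(P||Q) = 2.3512 bits, D_KL(Q||P) = 3.2930 bits. D_KL(Q||P) is larger than D_KL(P||Q) by 0.9418 bits; the two directions differ.

D_KL(P||Q) = Σ P(x) log₂(P(x)/Q(x))

Computing term by term:
  P(1)·log₂(P(1)/Q(1)) = 0.5282·log₂(0.5282/0.0408) = 1.95140
  P(2)·log₂(P(2)/Q(2)) = 0.0274·log₂(0.0274/0.7652) = -0.13162
  P(3)·log₂(P(3)/Q(3)) = 0.4444·log₂(0.4444/0.194) = 0.53141

D_KL(P||Q) = 1.95140 - 0.13162 + 0.53141 = 2.35119 ≈ 2.3512 bits

D_KL(Q||P) = Σ Q(x) log₂(Q(x)/P(x))

Computing term by term:
  Q(1)·log₂(Q(1)/P(1)) = 0.0408·log₂(0.0408/0.5282) = -0.15073
  Q(2)·log₂(Q(2)/P(2)) = 0.7652·log₂(0.7652/0.0274) = 3.67571
  Q(3)·log₂(Q(3)/P(3)) = 0.194·log₂(0.194/0.4444) = -0.23199

D_KL(Q||P) = -0.15073 + 3.67571 - 0.23199 = 3.29299 ≈ 3.2930 bits

These are NOT equal (difference: 0.9418 bits). KL divergence is asymmetric: D_KL(P||Q) ≠ D_KL(Q||P) in general.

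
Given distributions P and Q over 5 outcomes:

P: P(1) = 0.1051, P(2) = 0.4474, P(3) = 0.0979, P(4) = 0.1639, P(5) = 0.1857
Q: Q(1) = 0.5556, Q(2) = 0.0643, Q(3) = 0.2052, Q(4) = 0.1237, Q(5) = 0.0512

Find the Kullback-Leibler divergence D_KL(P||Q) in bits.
1.3068 bits

D_KL(P||Q) = Σ P(x) log₂(P(x)/Q(x))

Computing term by term:
  P(1)·log₂(P(1)/Q(1)) = 0.1051·log₂(0.1051/0.5556) = -0.25248
  P(2)·log₂(P(2)/Q(2)) = 0.4474·log₂(0.4474/0.0643) = 1.25213
  P(3)·log₂(P(3)/Q(3)) = 0.0979·log₂(0.0979/0.2052) = -0.10452
  P(4)·log₂(P(4)/Q(4)) = 0.1639·log₂(0.1639/0.1237) = 0.06654
  P(5)·log₂(P(5)/Q(5)) = 0.1857·log₂(0.1857/0.0512) = 0.34517

D_KL(P||Q) = -0.25248 + 1.25213 - 0.10452 + 0.06654 + 0.34517 = 1.30684 ≈ 1.3068 bits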